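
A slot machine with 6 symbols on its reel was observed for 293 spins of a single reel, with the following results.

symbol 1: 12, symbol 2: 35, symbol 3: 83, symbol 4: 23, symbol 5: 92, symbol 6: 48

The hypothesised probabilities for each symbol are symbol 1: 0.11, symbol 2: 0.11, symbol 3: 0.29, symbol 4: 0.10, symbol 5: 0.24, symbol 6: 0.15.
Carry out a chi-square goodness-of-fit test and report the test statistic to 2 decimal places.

21.39

Expected counts E_i = n·p_i: 293×0.11 = 32.23, 293×0.11 = 32.23, 293×0.29 = 84.97, 293×0.10 = 29.3, 293×0.24 = 70.32, 293×0.15 = 43.95.
symbol 1: (12 − 32.23)²/32.23 = 409.2529/32.23 = 12.698
symbol 2: (35 − 32.23)²/32.23 = 7.6729/32.23 = 0.238
symbol 3: (83 − 84.97)²/84.97 = 3.8809/84.97 = 0.046
symbol 4: (23 − 29.3)²/29.3 = 39.69/29.3 = 1.355
symbol 5: (92 − 70.32)²/70.32 = 470.0224/70.32 = 6.684
symbol 6: (48 − 43.95)²/43.95 = 16.4025/43.95 = 0.373
Sum = 21.39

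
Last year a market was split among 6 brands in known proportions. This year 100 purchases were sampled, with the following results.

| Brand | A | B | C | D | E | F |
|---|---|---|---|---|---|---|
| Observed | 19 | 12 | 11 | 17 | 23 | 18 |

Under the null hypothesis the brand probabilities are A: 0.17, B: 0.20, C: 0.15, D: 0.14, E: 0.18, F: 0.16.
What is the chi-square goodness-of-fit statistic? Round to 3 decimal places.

Expected counts E_i = n·p_i: 100×0.17 = 17, 100×0.20 = 20, 100×0.15 = 15, 100×0.14 = 14, 100×0.18 = 18, 100×0.16 = 16.
χ² = (19−17)²/17 + (12−20)²/20 + (11−15)²/15 + (17−14)²/14 + (23−18)²/18 + (18−16)²/16
   = 0.2353 + 3.2000 + 1.0667 + 0.6429 + 1.3889 + 0.2500
Sum = 6.784

6.784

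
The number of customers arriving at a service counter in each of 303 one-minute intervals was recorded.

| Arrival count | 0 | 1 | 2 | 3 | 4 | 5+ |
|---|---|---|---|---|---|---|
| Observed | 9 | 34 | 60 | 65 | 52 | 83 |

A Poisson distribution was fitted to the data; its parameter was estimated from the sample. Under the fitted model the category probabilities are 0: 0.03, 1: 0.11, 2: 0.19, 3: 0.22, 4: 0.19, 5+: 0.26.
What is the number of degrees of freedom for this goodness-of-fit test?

4

There are k = 6 categories and 1 parameter estimated from the data, so df = 6 − 1 − 1 = 4.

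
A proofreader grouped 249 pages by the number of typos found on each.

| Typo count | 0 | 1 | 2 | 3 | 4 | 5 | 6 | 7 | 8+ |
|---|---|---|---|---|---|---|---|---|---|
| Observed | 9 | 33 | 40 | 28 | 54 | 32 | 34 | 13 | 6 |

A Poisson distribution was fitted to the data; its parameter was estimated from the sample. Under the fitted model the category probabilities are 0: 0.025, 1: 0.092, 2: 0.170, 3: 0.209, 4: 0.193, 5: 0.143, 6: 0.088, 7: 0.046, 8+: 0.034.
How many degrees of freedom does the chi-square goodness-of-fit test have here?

7

There are k = 9 categories and 1 parameter estimated from the data, so df = 9 − 1 − 1 = 7.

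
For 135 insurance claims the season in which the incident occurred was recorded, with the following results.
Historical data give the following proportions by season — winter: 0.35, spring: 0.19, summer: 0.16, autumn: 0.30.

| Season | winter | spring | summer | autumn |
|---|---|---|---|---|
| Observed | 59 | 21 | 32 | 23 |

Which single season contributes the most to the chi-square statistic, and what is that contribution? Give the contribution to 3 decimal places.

Expected counts E_i = n·p_i: 135×0.35 = 47.25, 135×0.19 = 25.65, 135×0.16 = 21.6, 135×0.30 = 40.5.
cat         O        E   (O−E)²/E
winter     59    47.25     2.9220
spring     21    25.65     0.8430
summer     32     21.6     5.0074
autumn     23     40.5     7.5617
The largest term is for autumn: 7.562.

autumn, 7.562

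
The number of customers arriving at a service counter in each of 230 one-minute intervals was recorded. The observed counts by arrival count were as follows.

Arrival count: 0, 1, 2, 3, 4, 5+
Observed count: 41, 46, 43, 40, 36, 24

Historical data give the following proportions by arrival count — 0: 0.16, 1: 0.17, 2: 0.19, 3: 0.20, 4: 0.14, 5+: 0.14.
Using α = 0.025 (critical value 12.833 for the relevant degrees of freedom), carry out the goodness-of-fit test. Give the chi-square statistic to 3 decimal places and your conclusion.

Expected counts E_i = n·p_i: 230×0.16 = 36.8, 230×0.17 = 39.1, 230×0.19 = 43.7, 230×0.20 = 46, 230×0.14 = 32.2, 230×0.14 = 32.2.
cat         O        E   (O−E)²/E
0          41     36.8     0.4793
1          46     39.1     1.2176
2          43     43.7     0.0112
3          40       46     0.7826
4          36     32.2     0.4484
5+         24     32.2     2.0882
Sum = 5.027
df = 5. Since 5.027 < 12.833, we do not reject H₀.

5.027; do not reject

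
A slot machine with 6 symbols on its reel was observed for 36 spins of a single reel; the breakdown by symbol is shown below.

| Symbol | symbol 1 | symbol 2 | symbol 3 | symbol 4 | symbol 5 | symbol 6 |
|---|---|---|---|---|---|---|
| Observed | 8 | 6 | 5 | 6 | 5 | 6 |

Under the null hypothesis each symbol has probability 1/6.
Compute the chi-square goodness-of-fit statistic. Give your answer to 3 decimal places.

1.000

Under H₀ each category has probability 1/6, so each expected count is 36/6 = 6.
cat           O        E   (O−E)²/E
symbol 1      8        6     0.6667
symbol 2      6        6     0.0000
symbol 3      5        6     0.1667
symbol 4      6        6     0.0000
symbol 5      5        6     0.1667
symbol 6      6        6     0.0000
Sum = 1.000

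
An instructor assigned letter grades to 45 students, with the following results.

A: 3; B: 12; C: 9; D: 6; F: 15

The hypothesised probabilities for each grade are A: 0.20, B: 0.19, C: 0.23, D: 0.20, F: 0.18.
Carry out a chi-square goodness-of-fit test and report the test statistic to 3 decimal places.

12.446

Expected counts E_i = n·p_i: 45×0.20 = 9, 45×0.19 = 8.55, 45×0.23 = 10.35, 45×0.20 = 9, 45×0.18 = 8.1.
χ² = (3−9)²/9 + (12−8.55)²/8.55 + (9−10.35)²/10.35 + (6−9)²/9 + (15−8.1)²/8.1
   = 4.0000 + 1.3921 + 0.1761 + 1.0000 + 5.8778
Sum = 12.446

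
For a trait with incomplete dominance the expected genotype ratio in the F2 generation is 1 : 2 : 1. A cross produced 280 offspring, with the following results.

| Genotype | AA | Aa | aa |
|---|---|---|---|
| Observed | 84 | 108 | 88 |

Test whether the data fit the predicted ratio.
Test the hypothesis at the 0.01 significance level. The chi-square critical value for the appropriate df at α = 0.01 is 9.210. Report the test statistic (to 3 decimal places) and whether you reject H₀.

14.743; reject

Ratio total = 4. Expected counts: 280×1/4 = 70, 280×2/4 = 140, 280×1/4 = 70.
χ² = (84−70)²/70 + (108−140)²/140 + (88−70)²/70
   = 2.8000 + 7.3143 + 4.6286
Sum = 14.743
df = 2. Since 14.743 > 9.210, we reject H₀.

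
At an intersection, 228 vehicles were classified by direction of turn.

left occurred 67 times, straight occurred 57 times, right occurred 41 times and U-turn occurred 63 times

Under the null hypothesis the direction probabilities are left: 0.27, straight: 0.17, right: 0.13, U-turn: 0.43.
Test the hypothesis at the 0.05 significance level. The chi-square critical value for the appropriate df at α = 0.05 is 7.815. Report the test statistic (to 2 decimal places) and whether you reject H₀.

25.94; reject

Expected counts E_i = n·p_i: 228×0.27 = 61.56, 228×0.17 = 38.76, 228×0.13 = 29.64, 228×0.43 = 98.04.
cat           O        E   (O−E)²/E
left         67    61.56      0.481
straight     57    38.76      8.584
right        41    29.64      4.354
U-turn       63    98.04     12.523
Sum = 25.94
df = 3. Since 25.94 > 7.815, we reject H₀.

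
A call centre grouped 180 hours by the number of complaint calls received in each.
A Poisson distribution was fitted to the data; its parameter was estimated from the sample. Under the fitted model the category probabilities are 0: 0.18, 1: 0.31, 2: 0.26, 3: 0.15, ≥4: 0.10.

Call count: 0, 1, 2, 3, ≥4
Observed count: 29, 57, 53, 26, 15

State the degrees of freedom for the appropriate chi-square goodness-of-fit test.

3

There are k = 5 categories and 1 parameter estimated from the data, so df = 5 − 1 − 1 = 3.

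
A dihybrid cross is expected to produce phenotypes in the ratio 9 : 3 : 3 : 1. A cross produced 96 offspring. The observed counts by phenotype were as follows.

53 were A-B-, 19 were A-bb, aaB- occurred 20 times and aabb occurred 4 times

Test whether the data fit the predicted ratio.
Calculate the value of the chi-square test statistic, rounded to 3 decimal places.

Ratio total = 16. Expected counts: 96×9/16 = 54, 96×3/16 = 18, 96×3/16 = 18, 96×1/16 = 6.
cat         O        E   (O−E)²/E
A-B-       53       54     0.0185
A-bb       19       18     0.0556
aaB-       20       18     0.2222
aabb        4        6     0.6667
Sum = 0.963

0.963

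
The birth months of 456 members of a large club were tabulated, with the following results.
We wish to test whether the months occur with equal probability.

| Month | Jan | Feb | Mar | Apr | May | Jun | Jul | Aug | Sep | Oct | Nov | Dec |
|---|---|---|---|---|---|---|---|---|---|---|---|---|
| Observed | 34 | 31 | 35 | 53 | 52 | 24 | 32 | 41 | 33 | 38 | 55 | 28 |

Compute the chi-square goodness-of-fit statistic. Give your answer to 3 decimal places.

Expected count for each of the 12 categories: 456/12 = 38.
Jan: (34 − 38)²/38 = 16/38 = 0.4211
Feb: (31 − 38)²/38 = 49/38 = 1.2895
Mar: (35 − 38)²/38 = 9/38 = 0.2368
Apr: (53 − 38)²/38 = 225/38 = 5.9211
May: (52 − 38)²/38 = 196/38 = 5.1579
Jun: (24 − 38)²/38 = 196/38 = 5.1579
Jul: (32 − 38)²/38 = 36/38 = 0.9474
Aug: (41 − 38)²/38 = 9/38 = 0.2368
Sep: (33 − 38)²/38 = 25/38 = 0.6579
Oct: (38 − 38)²/38 = 0/38 = 0.0000
Nov: (55 − 38)²/38 = 289/38 = 7.6053
Dec: (28 − 38)²/38 = 100/38 = 2.6316
Sum = 30.263

30.263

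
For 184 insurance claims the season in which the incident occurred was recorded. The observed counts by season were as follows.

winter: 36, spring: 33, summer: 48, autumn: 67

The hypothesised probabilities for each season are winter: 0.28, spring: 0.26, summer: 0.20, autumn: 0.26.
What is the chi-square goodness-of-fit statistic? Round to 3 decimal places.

Expected counts E_i = n·p_i: 184×0.28 = 51.52, 184×0.26 = 47.84, 184×0.20 = 36.8, 184×0.26 = 47.84.
cat         O        E   (O−E)²/E
winter     36    51.52     4.6753
spring     33    47.84     4.6034
summer     48     36.8     3.4087
autumn     67    47.84     7.6736
Sum = 20.361

20.361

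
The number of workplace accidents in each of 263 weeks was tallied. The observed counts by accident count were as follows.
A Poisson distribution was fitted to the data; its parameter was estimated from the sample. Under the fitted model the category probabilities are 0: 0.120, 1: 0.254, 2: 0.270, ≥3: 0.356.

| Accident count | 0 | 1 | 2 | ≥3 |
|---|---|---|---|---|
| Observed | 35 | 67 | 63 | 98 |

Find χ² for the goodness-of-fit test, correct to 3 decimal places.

1.483

Expected counts E_i = n·p_i: 263×0.120 = 31.56, 263×0.254 = 66.802, 263×0.270 = 71.01, 263×0.356 = 93.628.
χ² = (35−31.56)²/31.56 + (67−66.802)²/66.802 + (63−71.01)²/71.01 + (98−93.628)²/93.628
   = 0.3750 + 0.0006 + 0.9035 + 0.2042
Sum = 1.483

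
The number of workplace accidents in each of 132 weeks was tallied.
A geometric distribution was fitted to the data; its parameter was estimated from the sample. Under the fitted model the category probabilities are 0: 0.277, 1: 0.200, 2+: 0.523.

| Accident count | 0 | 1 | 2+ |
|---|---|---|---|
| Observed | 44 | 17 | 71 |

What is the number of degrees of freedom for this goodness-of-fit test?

There are k = 3 categories and 1 parameter estimated from the data, so df = 3 − 1 − 1 = 1.

1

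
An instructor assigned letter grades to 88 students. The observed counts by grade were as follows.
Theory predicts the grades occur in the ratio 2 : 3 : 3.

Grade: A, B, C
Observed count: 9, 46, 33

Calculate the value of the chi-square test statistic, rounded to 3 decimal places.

12.803

Ratio total = 8. Expected counts: 88×2/8 = 22, 88×3/8 = 33, 88×3/8 = 33.
cat         O        E   (O−E)²/E
A           9       22     7.6818
B          46       33     5.1212
C          33       33     0.0000
Sum = 12.803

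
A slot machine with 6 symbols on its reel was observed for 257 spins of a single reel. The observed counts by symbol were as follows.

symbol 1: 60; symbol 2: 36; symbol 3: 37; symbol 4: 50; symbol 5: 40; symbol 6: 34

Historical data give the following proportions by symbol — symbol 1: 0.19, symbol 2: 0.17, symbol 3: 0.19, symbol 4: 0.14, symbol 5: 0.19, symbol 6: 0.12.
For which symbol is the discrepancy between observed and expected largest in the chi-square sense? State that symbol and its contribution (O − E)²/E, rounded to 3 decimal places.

symbol 4, 5.463

Expected counts E_i = n·p_i: 257×0.19 = 48.83, 257×0.17 = 43.69, 257×0.19 = 48.83, 257×0.14 = 35.98, 257×0.19 = 48.83, 257×0.12 = 30.84.
symbol 1: (60 − 48.83)²/48.83 = 124.7689/48.83 = 2.5552
symbol 2: (36 − 43.69)²/43.69 = 59.1361/43.69 = 1.3535
symbol 3: (37 − 48.83)²/48.83 = 139.9489/48.83 = 2.8660
symbol 4: (50 − 35.98)²/35.98 = 196.5604/35.98 = 5.4630
symbol 5: (40 − 48.83)²/48.83 = 77.9689/48.83 = 1.5967
symbol 6: (34 − 30.84)²/30.84 = 9.9856/30.84 = 0.3238
The largest term is for symbol 4: 5.463.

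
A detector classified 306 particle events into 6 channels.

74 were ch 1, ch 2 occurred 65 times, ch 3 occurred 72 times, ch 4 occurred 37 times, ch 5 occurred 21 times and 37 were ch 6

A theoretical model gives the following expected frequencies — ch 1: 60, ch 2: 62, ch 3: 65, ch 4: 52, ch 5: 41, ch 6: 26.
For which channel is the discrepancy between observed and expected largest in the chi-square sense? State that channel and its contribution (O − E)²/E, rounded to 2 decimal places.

χ² = (74−60)²/60 + (65−62)²/62 + (72−65)²/65 + (37−52)²/52 + (21−41)²/41 + (37−26)²/26
   = 3.267 + 0.145 + 0.754 + 4.327 + 9.756 + 4.654
The largest term is for ch 5: 9.76.

ch 5, 9.76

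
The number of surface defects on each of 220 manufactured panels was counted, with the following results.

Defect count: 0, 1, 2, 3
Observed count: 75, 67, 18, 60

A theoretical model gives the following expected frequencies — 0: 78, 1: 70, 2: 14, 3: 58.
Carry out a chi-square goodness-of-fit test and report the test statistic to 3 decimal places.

1.456

cat         O        E   (O−E)²/E
0          75       78     0.1154
1          67       70     0.1286
2          18       14     1.1429
3          60       58     0.0690
Sum = 1.456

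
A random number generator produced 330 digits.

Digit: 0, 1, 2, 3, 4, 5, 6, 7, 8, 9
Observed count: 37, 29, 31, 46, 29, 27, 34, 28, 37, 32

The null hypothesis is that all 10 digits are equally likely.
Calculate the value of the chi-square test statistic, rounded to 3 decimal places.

9.091

Expected count for each of the 10 categories: 330/10 = 33.
χ² = (37−33)²/33 + (29−33)²/33 + (31−33)²/33 + (46−33)²/33 + (29−33)²/33 + (27−33)²/33 + (34−33)²/33 + (28−33)²/33 + (37−33)²/33 + (32−33)²/33
   = 0.4848 + 0.4848 + 0.1212 + 5.1212 + 0.4848 + 1.0909 + 0.0303 + 0.7576 + 0.4848 + 0.0303
Sum = 9.091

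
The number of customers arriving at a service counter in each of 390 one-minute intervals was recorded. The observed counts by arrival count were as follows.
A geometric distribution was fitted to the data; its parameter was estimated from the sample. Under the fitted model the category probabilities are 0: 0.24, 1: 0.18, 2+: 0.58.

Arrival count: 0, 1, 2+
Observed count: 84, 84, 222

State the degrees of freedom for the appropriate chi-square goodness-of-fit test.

1

There are k = 3 categories and 1 parameter estimated from the data, so df = 3 − 1 − 1 = 1.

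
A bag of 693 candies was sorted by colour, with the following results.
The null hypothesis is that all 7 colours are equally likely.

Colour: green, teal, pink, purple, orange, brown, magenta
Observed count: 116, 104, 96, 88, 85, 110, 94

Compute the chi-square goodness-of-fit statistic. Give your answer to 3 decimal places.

7.939

Expected count for each of the 7 categories: 693/7 = 99.
χ² = (116−99)²/99 + (104−99)²/99 + (96−99)²/99 + (88−99)²/99 + (85−99)²/99 + (110−99)²/99 + (94−99)²/99
   = 2.9192 + 0.2525 + 0.0909 + 1.2222 + 1.9798 + 1.2222 + 0.2525
Sum = 7.939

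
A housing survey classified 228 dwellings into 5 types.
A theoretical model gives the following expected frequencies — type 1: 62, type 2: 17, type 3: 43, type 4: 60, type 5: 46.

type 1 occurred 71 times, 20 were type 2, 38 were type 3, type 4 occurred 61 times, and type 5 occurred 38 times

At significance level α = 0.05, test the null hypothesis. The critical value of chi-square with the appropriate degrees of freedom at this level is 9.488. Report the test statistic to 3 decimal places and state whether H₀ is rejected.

χ² = (71−62)²/62 + (20−17)²/17 + (38−43)²/43 + (61−60)²/60 + (38−46)²/46
   = 1.3065 + 0.5294 + 0.5814 + 0.0167 + 1.3913
Sum = 3.825
df = 4. Since 3.825 < 9.488, we do not reject H₀.

3.825; do not reject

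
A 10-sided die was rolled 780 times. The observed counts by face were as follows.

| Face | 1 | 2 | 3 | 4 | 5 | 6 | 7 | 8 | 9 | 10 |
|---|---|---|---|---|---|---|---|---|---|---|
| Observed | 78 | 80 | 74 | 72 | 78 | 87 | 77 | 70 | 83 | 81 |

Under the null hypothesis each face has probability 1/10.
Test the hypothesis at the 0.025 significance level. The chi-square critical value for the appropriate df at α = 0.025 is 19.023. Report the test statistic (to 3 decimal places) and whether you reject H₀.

3.026; do not reject

Under H₀ each category has probability 1/10, so each expected count is 780/10 = 78.
1: (78 − 78)²/78 = 0/78 = 0.0000
2: (80 − 78)²/78 = 4/78 = 0.0513
3: (74 − 78)²/78 = 16/78 = 0.2051
4: (72 − 78)²/78 = 36/78 = 0.4615
5: (78 − 78)²/78 = 0/78 = 0.0000
6: (87 − 78)²/78 = 81/78 = 1.0385
7: (77 − 78)²/78 = 1/78 = 0.0128
8: (70 − 78)²/78 = 64/78 = 0.8205
9: (83 − 78)²/78 = 25/78 = 0.3205
10: (81 − 78)²/78 = 9/78 = 0.1154
Sum = 3.026
df = 9. Since 3.026 < 19.023, we do not reject H₀.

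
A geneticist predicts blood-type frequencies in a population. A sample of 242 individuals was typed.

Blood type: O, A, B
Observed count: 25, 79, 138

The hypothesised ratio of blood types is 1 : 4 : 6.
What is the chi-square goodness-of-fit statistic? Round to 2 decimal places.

Ratio total = 11. Expected counts: 242×1/11 = 22, 242×4/11 = 88, 242×6/11 = 132.
O: (25 − 22)²/22 = 9/22 = 0.409
A: (79 − 88)²/88 = 81/88 = 0.920
B: (138 − 132)²/132 = 36/132 = 0.273
Sum = 1.60

1.60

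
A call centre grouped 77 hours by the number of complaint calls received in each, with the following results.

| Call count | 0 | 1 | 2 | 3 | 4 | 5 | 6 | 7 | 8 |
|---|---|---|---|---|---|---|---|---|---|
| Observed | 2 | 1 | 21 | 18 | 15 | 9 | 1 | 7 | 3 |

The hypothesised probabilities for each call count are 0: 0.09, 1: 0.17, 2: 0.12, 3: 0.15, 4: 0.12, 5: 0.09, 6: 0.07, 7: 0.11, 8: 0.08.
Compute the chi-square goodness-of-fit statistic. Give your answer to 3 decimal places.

Expected counts E_i = n·p_i: 77×0.09 = 6.93, 77×0.17 = 13.09, 77×0.12 = 9.24, 77×0.15 = 11.55, 77×0.12 = 9.24, 77×0.09 = 6.93, 77×0.07 = 5.39, 77×0.11 = 8.47, 77×0.08 = 6.16.
0: (2 − 6.93)²/6.93 = 24.3049/6.93 = 3.5072
1: (1 − 13.09)²/13.09 = 146.1681/13.09 = 11.1664
2: (21 − 9.24)²/9.24 = 138.2976/9.24 = 14.9673
3: (18 − 11.55)²/11.55 = 41.6025/11.55 = 3.6019
4: (15 − 9.24)²/9.24 = 33.1776/9.24 = 3.5906
5: (9 − 6.93)²/6.93 = 4.2849/6.93 = 0.6183
6: (1 − 5.39)²/5.39 = 19.2721/5.39 = 3.5755
7: (7 − 8.47)²/8.47 = 2.1609/8.47 = 0.2551
8: (3 − 6.16)²/6.16 = 9.9856/6.16 = 1.6210
Sum = 42.903

42.903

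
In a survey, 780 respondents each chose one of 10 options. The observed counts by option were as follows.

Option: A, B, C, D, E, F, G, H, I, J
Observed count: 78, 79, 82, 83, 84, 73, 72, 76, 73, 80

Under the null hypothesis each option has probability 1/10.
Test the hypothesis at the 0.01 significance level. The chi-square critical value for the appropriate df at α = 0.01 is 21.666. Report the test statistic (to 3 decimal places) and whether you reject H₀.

2.205; do not reject

Under H₀ each category has probability 1/10, so each expected count is 780/10 = 78.
χ² = (78−78)²/78 + (79−78)²/78 + (82−78)²/78 + (83−78)²/78 + (84−78)²/78 + (73−78)²/78 + (72−78)²/78 + (76−78)²/78 + (73−78)²/78 + (80−78)²/78
   = 0.0000 + 0.0128 + 0.2051 + 0.3205 + 0.4615 + 0.3205 + 0.4615 + 0.0513 + 0.3205 + 0.0513
Sum = 2.205
df = 9. Since 2.205 < 21.666, we do not reject H₀.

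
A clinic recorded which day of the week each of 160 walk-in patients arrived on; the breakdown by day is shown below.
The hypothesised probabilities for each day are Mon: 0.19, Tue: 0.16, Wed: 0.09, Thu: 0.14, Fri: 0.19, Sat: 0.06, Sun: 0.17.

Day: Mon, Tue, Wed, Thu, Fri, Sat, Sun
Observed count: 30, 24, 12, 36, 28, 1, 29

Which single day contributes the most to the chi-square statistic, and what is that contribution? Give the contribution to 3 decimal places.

Thu, 8.257

Expected counts E_i = n·p_i: 160×0.19 = 30.4, 160×0.16 = 25.6, 160×0.09 = 14.4, 160×0.14 = 22.4, 160×0.19 = 30.4, 160×0.06 = 9.6, 160×0.17 = 27.2.
cat         O        E   (O−E)²/E
Mon        30     30.4     0.0053
Tue        24     25.6     0.1000
Wed        12     14.4     0.4000
Thu        36     22.4     8.2571
Fri        28     30.4     0.1895
Sat         1      9.6     7.7042
Sun        29     27.2     0.1191
The largest term is for Thu: 8.257.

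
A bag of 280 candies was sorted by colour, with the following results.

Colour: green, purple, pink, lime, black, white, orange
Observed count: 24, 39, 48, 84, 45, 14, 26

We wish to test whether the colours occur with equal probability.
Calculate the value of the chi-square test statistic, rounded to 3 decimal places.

78.850

Expected count for each of the 7 categories: 280/7 = 40.
green: (24 − 40)²/40 = 256/40 = 6.4000
purple: (39 − 40)²/40 = 1/40 = 0.0250
pink: (48 − 40)²/40 = 64/40 = 1.6000
lime: (84 − 40)²/40 = 1936/40 = 48.4000
black: (45 − 40)²/40 = 25/40 = 0.6250
white: (14 − 40)²/40 = 676/40 = 16.9000
orange: (26 − 40)²/40 = 196/40 = 4.9000
Sum = 78.850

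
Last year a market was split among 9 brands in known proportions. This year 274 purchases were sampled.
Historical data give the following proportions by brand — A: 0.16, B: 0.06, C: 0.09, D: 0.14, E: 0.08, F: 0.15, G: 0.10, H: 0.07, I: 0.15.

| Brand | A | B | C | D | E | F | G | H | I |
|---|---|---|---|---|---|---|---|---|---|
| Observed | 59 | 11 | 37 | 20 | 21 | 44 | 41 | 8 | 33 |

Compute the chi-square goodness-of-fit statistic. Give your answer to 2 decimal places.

Expected counts E_i = n·p_i: 274×0.16 = 43.84, 274×0.06 = 16.44, 274×0.09 = 24.66, 274×0.14 = 38.36, 274×0.08 = 21.92, 274×0.15 = 41.1, 274×0.10 = 27.4, 274×0.07 = 19.18, 274×0.15 = 41.1.
cat         O        E   (O−E)²/E
A          59    43.84      5.242
B          11    16.44      1.800
C          37    24.66      6.175
D          20    38.36      8.788
E          21    21.92      0.039
F          44     41.1      0.205
G          41     27.4      6.750
H           8    19.18      6.517
I          33     41.1      1.596
Sum = 37.11

37.11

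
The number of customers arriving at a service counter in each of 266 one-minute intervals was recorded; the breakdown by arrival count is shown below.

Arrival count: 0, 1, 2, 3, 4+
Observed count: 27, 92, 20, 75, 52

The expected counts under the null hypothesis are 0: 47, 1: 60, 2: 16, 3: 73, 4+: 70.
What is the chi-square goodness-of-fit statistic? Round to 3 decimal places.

0: (27 − 47)²/47 = 400/47 = 8.5106
1: (92 − 60)²/60 = 1024/60 = 17.0667
2: (20 − 16)²/16 = 16/16 = 1.0000
3: (75 − 73)²/73 = 4/73 = 0.0548
4+: (52 − 70)²/70 = 324/70 = 4.6286
Sum = 31.261

31.261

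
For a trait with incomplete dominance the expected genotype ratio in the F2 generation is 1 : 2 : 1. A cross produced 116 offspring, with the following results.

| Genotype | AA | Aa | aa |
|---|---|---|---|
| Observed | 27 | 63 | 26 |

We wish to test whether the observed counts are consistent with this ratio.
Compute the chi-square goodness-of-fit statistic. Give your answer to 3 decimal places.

Ratio total = 4. Expected counts: 116×1/4 = 29, 116×2/4 = 58, 116×1/4 = 29.
χ² = (27−29)²/29 + (63−58)²/58 + (26−29)²/29
   = 0.1379 + 0.4310 + 0.3103
Sum = 0.879

0.879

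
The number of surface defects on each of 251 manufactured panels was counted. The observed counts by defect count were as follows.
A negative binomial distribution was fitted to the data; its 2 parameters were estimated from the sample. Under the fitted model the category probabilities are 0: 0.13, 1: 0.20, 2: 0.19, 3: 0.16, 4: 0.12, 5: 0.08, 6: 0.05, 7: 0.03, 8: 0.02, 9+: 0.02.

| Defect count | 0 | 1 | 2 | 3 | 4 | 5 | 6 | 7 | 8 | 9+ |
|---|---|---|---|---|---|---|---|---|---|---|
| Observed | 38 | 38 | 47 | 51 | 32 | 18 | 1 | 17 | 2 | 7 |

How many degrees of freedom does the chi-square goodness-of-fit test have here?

There are k = 10 categories and 2 parameters estimated from the data, so df = 10 − 1 − 2 = 7.

7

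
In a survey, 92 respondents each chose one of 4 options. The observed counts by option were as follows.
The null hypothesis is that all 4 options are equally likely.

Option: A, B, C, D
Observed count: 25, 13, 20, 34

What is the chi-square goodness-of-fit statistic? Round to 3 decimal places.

Under H₀ each category has probability 1/4, so each expected count is 92/4 = 23.
cat         O        E   (O−E)²/E
A          25       23     0.1739
B          13       23     4.3478
C          20       23     0.3913
D          34       23     5.2609
Sum = 10.174

10.174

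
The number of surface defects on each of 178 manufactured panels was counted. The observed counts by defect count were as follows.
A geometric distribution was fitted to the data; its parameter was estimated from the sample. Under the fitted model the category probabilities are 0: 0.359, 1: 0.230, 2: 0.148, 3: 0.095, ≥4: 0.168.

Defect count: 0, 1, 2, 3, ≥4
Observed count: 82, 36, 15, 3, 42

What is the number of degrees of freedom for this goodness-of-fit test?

3

There are k = 5 categories and 1 parameter estimated from the data, so df = 5 − 1 − 1 = 3.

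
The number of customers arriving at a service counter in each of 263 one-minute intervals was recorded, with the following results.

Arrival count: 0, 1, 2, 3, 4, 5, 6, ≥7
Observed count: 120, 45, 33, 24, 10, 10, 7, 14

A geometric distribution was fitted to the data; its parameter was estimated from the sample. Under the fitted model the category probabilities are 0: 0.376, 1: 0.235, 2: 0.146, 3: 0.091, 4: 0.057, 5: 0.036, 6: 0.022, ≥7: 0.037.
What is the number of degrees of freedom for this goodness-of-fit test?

6

There are k = 8 categories and 1 parameter estimated from the data, so df = 8 − 1 − 1 = 6.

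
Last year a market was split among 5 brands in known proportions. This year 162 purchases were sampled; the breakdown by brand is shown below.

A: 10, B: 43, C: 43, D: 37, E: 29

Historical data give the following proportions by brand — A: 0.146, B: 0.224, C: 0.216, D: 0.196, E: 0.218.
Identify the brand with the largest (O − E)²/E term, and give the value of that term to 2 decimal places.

A, 7.88

Expected counts E_i = n·p_i: 162×0.146 = 23.652, 162×0.224 = 36.288, 162×0.216 = 34.992, 162×0.196 = 31.752, 162×0.218 = 35.316.
cat         O        E   (O−E)²/E
A          10   23.652      7.880
B          43   36.288      1.241
C          43   34.992      1.833
D          37   31.752      0.867
E          29   35.316      1.130
The largest term is for A: 7.88.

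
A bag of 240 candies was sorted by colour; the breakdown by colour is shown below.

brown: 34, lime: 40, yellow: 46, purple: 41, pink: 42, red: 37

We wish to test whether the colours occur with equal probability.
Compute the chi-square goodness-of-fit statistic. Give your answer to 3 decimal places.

Expected count for each of the 6 categories: 240/6 = 40.
χ² = (34−40)²/40 + (40−40)²/40 + (46−40)²/40 + (41−40)²/40 + (42−40)²/40 + (37−40)²/40
   = 0.9000 + 0.0000 + 0.9000 + 0.0250 + 0.1000 + 0.2250
Sum = 2.150

2.150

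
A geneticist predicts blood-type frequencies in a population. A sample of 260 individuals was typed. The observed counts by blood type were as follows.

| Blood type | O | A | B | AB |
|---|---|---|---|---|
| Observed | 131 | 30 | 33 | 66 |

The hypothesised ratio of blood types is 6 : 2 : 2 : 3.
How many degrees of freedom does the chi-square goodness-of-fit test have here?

3

There are k = 4 categories and no parameters were estimated from the data, so df = 4 − 1 = 3.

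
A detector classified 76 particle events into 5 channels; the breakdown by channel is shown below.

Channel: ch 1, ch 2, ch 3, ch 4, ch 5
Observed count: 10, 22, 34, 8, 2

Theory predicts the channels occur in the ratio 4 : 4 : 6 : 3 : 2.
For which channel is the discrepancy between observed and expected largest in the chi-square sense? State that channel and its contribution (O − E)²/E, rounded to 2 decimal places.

Ratio total = 19. Expected counts: 76×4/19 = 16, 76×4/19 = 16, 76×6/19 = 24, 76×3/19 = 12, 76×2/19 = 8.
cat         O        E   (O−E)²/E
ch 1       10       16      2.250
ch 2       22       16      2.250
ch 3       34       24      4.167
ch 4        8       12      1.333
ch 5        2        8      4.500
The largest term is for ch 5: 4.50.

ch 5, 4.50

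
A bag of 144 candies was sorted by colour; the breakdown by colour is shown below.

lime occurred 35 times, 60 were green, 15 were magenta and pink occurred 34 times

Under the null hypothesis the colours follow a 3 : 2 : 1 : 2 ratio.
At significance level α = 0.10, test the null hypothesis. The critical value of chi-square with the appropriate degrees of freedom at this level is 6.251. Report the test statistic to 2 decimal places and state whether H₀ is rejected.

23.30; reject

Ratio total = 8. Expected counts: 144×3/8 = 54, 144×2/8 = 36, 144×1/8 = 18, 144×2/8 = 36.
lime: (35 − 54)²/54 = 361/54 = 6.685
green: (60 − 36)²/36 = 576/36 = 16.000
magenta: (15 − 18)²/18 = 9/18 = 0.500
pink: (34 − 36)²/36 = 4/36 = 0.111
Sum = 23.30
df = 3. Since 23.30 > 6.251, we reject H₀.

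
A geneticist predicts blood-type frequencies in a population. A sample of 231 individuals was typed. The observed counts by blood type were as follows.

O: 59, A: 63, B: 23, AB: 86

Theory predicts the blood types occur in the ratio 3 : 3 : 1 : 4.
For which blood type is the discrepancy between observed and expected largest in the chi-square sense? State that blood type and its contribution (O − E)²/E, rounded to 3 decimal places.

O, 0.254

Ratio total = 11. Expected counts: 231×3/11 = 63, 231×3/11 = 63, 231×1/11 = 21, 231×4/11 = 84.
χ² = (59−63)²/63 + (63−63)²/63 + (23−21)²/21 + (86−84)²/84
   = 0.2540 + 0.0000 + 0.1905 + 0.0476
The largest term is for O: 0.254.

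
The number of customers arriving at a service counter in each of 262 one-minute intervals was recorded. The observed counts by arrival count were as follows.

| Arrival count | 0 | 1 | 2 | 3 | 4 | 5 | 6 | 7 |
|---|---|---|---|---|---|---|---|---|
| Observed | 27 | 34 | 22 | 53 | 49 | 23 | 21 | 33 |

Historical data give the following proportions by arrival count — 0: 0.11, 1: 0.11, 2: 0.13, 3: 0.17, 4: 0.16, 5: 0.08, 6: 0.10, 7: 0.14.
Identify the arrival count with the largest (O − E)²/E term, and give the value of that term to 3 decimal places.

Expected counts E_i = n·p_i: 262×0.11 = 28.82, 262×0.11 = 28.82, 262×0.13 = 34.06, 262×0.17 = 44.54, 262×0.16 = 41.92, 262×0.08 = 20.96, 262×0.10 = 26.2, 262×0.14 = 36.68.
χ² = (27−28.82)²/28.82 + (34−28.82)²/28.82 + (22−34.06)²/34.06 + (53−44.54)²/44.54 + (49−41.92)²/41.92 + (23−20.96)²/20.96 + (21−26.2)²/26.2 + (33−36.68)²/36.68
   = 0.1149 + 0.9310 + 4.2702 + 1.6069 + 1.1958 + 0.1985 + 1.0321 + 0.3692
The largest term is for 2: 4.270.

2, 4.270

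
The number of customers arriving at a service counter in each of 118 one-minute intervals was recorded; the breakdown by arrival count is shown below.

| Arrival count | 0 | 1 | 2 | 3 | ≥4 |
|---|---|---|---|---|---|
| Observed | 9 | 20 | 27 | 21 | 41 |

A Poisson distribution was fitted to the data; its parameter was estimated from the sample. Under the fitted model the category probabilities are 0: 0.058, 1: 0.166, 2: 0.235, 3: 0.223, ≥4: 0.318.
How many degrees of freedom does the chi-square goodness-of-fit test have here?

There are k = 5 categories and 1 parameter estimated from the data, so df = 5 − 1 − 1 = 3.

3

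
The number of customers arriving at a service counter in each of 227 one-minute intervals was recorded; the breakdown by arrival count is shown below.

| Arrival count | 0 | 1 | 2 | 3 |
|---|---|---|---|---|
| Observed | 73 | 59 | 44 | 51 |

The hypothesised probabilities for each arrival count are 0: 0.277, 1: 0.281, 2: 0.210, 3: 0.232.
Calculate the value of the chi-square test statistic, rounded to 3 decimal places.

2.323

Expected counts E_i = n·p_i: 227×0.277 = 62.879, 227×0.281 = 63.787, 227×0.210 = 47.67, 227×0.232 = 52.664.
0: (73 − 62.879)²/62.879 = 102.434641/62.879 = 1.6291
1: (59 − 63.787)²/63.787 = 22.915369/63.787 = 0.3592
2: (44 − 47.67)²/47.67 = 13.4689/47.67 = 0.2825
3: (51 − 52.664)²/52.664 = 2.768896/52.664 = 0.0526
Sum = 2.323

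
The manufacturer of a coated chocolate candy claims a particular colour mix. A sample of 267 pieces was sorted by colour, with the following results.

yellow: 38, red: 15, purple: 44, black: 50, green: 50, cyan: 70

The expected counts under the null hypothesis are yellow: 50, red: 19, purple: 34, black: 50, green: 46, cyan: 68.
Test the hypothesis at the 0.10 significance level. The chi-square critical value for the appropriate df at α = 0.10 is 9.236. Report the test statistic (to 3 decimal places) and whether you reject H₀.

7.070; do not reject

cat         O        E   (O−E)²/E
yellow     38       50     2.8800
red        15       19     0.8421
purple     44       34     2.9412
black      50       50     0.0000
green      50       46     0.3478
cyan       70       68     0.0588
Sum = 7.070
df = 5. Since 7.070 < 9.236, we do not reject H₀.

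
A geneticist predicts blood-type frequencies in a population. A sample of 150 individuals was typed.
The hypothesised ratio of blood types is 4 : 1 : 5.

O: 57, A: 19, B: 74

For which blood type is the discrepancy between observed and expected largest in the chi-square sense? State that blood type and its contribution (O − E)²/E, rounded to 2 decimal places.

A, 1.07

Ratio total = 10. Expected counts: 150×4/10 = 60, 150×1/10 = 15, 150×5/10 = 75.
O: (57 − 60)²/60 = 9/60 = 0.150
A: (19 − 15)²/15 = 16/15 = 1.067
B: (74 − 75)²/75 = 1/75 = 0.013
The largest term is for A: 1.07.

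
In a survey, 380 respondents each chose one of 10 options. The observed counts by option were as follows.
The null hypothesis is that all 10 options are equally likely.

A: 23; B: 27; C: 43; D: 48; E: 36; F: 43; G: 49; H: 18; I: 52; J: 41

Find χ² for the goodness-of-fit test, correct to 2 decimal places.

32.26

Expected count for each of the 10 categories: 380/10 = 38.
cat         O        E   (O−E)²/E
A          23       38      5.921
B          27       38      3.184
C          43       38      0.658
D          48       38      2.632
E          36       38      0.105
F          43       38      0.658
G          49       38      3.184
H          18       38     10.526
I          52       38      5.158
J          41       38      0.237
Sum = 32.26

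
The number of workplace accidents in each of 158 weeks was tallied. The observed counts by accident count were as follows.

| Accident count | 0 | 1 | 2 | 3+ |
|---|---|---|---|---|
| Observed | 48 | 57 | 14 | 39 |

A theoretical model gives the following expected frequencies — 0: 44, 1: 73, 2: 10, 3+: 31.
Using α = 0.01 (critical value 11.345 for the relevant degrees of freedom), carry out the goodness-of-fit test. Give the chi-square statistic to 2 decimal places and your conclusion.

0: (48 − 44)²/44 = 16/44 = 0.364
1: (57 − 73)²/73 = 256/73 = 3.507
2: (14 − 10)²/10 = 16/10 = 1.600
3+: (39 − 31)²/31 = 64/31 = 2.065
Sum = 7.54
df = 3. Since 7.54 < 11.345, we do not reject H₀.

7.54; do not reject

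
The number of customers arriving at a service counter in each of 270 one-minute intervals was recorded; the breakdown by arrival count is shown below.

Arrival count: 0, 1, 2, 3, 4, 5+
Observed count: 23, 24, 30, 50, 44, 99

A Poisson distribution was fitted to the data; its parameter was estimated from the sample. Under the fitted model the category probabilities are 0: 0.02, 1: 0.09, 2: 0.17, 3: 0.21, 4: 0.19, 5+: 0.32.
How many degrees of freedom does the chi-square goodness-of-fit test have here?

4

There are k = 6 categories and 1 parameter estimated from the data, so df = 6 − 1 − 1 = 4.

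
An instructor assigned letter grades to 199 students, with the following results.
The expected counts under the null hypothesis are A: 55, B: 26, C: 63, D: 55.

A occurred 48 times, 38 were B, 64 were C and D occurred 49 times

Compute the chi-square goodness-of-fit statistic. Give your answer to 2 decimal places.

7.10

χ² = (48−55)²/55 + (38−26)²/26 + (64−63)²/63 + (49−55)²/55
   = 0.891 + 5.538 + 0.016 + 0.655
Sum = 7.10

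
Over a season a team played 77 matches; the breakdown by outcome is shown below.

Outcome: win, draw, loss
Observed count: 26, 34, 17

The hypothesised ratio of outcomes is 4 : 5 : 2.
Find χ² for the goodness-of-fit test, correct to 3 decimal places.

0.814

Ratio total = 11. Expected counts: 77×4/11 = 28, 77×5/11 = 35, 77×2/11 = 14.
χ² = (26−28)²/28 + (34−35)²/35 + (17−14)²/14
   = 0.1429 + 0.0286 + 0.6429
Sum = 0.814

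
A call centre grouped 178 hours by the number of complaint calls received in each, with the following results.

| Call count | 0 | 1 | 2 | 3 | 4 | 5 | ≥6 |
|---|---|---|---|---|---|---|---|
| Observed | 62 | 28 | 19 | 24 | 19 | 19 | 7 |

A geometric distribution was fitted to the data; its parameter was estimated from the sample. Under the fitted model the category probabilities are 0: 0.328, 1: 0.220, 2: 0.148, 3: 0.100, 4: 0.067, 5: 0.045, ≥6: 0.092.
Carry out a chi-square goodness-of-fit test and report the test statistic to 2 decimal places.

Expected counts E_i = n·p_i: 178×0.328 = 58.384, 178×0.220 = 39.16, 178×0.148 = 26.344, 178×0.100 = 17.8, 178×0.067 = 11.926, 178×0.045 = 8.01, 178×0.092 = 16.376.
χ² = (62−58.384)²/58.384 + (28−39.16)²/39.16 + (19−26.344)²/26.344 + (24−17.8)²/17.8 + (19−11.926)²/11.926 + (19−8.01)²/8.01 + (7−16.376)²/16.376
   = 0.224 + 3.180 + 2.047 + 2.160 + 4.196 + 15.079 + 5.368
Sum = 32.25

32.25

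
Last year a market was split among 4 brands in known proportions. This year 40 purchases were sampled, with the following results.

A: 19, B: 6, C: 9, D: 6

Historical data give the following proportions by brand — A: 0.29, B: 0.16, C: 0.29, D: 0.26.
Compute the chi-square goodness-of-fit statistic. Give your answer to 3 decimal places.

7.190

Expected counts E_i = n·p_i: 40×0.29 = 11.6, 40×0.16 = 6.4, 40×0.29 = 11.6, 40×0.26 = 10.4.
cat         O        E   (O−E)²/E
A          19     11.6     4.7207
B           6      6.4     0.0250
C           9     11.6     0.5828
D           6     10.4     1.8615
Sum = 7.190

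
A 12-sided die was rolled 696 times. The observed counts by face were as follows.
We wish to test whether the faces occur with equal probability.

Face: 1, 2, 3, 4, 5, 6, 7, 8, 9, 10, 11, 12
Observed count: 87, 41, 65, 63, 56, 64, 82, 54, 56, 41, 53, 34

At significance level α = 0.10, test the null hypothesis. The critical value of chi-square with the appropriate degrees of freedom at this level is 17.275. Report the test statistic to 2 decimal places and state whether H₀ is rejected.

47.07; reject

Expected count for each of the 12 categories: 696/12 = 58.
χ² = (87−58)²/58 + (41−58)²/58 + (65−58)²/58 + (63−58)²/58 + (56−58)²/58 + (64−58)²/58 + (82−58)²/58 + (54−58)²/58 + (56−58)²/58 + (41−58)²/58 + (53−58)²/58 + (34−58)²/58
   = 14.500 + 4.983 + 0.845 + 0.431 + 0.069 + 0.621 + 9.931 + 0.276 + 0.069 + 4.983 + 0.431 + 9.931
Sum = 47.07
df = 11. Since 47.07 > 17.275, we reject H₀.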